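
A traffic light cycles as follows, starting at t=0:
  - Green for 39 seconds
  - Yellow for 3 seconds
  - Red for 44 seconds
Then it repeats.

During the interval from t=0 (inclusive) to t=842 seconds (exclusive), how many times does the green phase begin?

Cycle = 39+3+44 = 86s
green phase starts at t = k*86 + 0 for k=0,1,2,...
Need k*86+0 < 842 → k < 9.791
k ∈ {0, ..., 9} → 10 starts

Answer: 10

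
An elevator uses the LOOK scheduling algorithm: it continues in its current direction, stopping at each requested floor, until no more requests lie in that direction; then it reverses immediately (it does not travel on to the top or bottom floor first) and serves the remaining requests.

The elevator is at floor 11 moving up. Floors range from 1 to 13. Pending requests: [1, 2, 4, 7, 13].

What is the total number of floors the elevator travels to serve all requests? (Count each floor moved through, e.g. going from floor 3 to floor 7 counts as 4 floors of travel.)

Answer: 14

Derivation:
Start at floor 11 moving up, LOOK stop order: [13, 7, 4, 2, 1]
  11 → 13: |13-11| = 2, total = 2
  13 → 7: |7-13| = 6, total = 8
  7 → 4: |4-7| = 3, total = 11
  4 → 2: |2-4| = 2, total = 13
  2 → 1: |1-2| = 1, total = 14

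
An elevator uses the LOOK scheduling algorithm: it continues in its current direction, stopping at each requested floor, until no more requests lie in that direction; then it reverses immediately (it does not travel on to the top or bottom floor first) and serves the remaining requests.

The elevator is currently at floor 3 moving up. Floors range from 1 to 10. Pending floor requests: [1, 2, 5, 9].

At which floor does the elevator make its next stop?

Answer: 5

Derivation:
Current floor: 3, direction: up
Requests above: [5, 9]
Requests below: [1, 2]
Moving up and requests lie above → nearest above is min([5, 9]) = 5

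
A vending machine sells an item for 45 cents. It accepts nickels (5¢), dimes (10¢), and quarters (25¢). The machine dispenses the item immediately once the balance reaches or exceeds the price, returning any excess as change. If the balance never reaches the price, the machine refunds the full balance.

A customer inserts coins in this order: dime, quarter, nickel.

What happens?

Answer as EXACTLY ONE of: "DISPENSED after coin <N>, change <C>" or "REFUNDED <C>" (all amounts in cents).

Price: 45¢
Coin 1 (dime, 10¢): balance = 10¢
Coin 2 (quarter, 25¢): balance = 35¢
Coin 3 (nickel, 5¢): balance = 40¢
All coins inserted, balance 40¢ < price 45¢ → REFUND 40¢

Answer: REFUNDED 40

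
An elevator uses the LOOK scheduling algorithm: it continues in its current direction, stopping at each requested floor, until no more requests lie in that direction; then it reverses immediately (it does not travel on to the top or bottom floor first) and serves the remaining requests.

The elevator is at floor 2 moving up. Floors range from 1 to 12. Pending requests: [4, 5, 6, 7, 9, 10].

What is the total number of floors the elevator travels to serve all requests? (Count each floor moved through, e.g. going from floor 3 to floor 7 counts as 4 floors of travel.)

Start at floor 2 moving up, LOOK stop order: [4, 5, 6, 7, 9, 10]
  2 → 4: |4-2| = 2, total = 2
  4 → 5: |5-4| = 1, total = 3
  5 → 6: |6-5| = 1, total = 4
  6 → 7: |7-6| = 1, total = 5
  7 → 9: |9-7| = 2, total = 7
  9 → 10: |10-9| = 1, total = 8

Answer: 8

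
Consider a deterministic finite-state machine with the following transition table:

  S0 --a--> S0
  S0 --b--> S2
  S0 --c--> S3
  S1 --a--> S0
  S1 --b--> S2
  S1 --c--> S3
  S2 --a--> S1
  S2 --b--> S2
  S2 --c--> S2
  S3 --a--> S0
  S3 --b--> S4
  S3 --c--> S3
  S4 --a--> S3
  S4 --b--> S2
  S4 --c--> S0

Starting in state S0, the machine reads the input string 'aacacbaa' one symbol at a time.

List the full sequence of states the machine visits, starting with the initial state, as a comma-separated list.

Start: S0
  read 'a': S0 --a--> S0
  read 'a': S0 --a--> S0
  read 'c': S0 --c--> S3
  read 'a': S3 --a--> S0
  read 'c': S0 --c--> S3
  read 'b': S3 --b--> S4
  read 'a': S4 --a--> S3
  read 'a': S3 --a--> S0

Answer: S0, S0, S0, S3, S0, S3, S4, S3, S0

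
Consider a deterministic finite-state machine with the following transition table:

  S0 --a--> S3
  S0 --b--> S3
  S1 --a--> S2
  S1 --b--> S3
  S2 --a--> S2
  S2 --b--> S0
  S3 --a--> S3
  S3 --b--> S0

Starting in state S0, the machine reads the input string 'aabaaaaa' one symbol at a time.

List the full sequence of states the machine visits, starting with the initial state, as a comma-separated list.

Start: S0
  read 'a': S0 --a--> S3
  read 'a': S3 --a--> S3
  read 'b': S3 --b--> S0
  read 'a': S0 --a--> S3
  read 'a': S3 --a--> S3
  read 'a': S3 --a--> S3
  read 'a': S3 --a--> S3
  read 'a': S3 --a--> S3

Answer: S0, S3, S3, S0, S3, S3, S3, S3, S3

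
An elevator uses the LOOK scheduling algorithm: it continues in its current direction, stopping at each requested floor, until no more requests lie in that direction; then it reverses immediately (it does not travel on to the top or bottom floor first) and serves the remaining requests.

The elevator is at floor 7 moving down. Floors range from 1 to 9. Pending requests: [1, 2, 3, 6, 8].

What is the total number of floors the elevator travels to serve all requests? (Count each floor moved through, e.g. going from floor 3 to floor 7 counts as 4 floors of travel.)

Start at floor 7 moving down, LOOK stop order: [6, 3, 2, 1, 8]
  7 → 6: |6-7| = 1, total = 1
  6 → 3: |3-6| = 3, total = 4
  3 → 2: |2-3| = 1, total = 5
  2 → 1: |1-2| = 1, total = 6
  1 → 8: |8-1| = 7, total = 13

Answer: 13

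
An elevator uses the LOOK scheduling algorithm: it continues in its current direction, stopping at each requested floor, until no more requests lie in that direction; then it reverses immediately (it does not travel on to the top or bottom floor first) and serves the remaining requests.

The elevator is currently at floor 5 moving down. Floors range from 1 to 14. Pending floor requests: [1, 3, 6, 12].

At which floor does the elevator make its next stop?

Current floor: 5, direction: down
Requests above: [6, 12]
Requests below: [1, 3]
Moving down and requests lie below → nearest below is max([1, 3]) = 3

Answer: 3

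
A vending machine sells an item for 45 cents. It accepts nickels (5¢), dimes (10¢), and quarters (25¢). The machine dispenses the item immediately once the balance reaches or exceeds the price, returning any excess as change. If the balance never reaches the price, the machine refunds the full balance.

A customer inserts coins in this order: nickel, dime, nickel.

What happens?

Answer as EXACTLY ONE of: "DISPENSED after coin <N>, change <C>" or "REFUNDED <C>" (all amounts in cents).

Price: 45¢
Coin 1 (nickel, 5¢): balance = 5¢
Coin 2 (dime, 10¢): balance = 15¢
Coin 3 (nickel, 5¢): balance = 20¢
All coins inserted, balance 20¢ < price 45¢ → REFUND 20¢

Answer: REFUNDED 20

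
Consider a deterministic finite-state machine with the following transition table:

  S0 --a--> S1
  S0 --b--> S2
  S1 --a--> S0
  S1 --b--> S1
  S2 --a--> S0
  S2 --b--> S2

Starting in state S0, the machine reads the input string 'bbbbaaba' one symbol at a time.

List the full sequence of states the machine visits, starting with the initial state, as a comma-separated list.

Answer: S0, S2, S2, S2, S2, S0, S1, S1, S0

Derivation:
Start: S0
  read 'b': S0 --b--> S2
  read 'b': S2 --b--> S2
  read 'b': S2 --b--> S2
  read 'b': S2 --b--> S2
  read 'a': S2 --a--> S0
  read 'a': S0 --a--> S1
  read 'b': S1 --b--> S1
  read 'a': S1 --a--> S0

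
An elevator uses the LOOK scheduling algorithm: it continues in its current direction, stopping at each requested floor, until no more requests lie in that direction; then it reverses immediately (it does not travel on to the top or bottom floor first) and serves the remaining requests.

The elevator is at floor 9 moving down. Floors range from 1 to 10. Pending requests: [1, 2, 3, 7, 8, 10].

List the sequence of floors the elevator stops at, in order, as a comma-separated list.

Current: 9, moving DOWN
Serve below first (descending): [8, 7, 3, 2, 1]
Then reverse, serve above (ascending): [10]

Answer: 8, 7, 3, 2, 1, 10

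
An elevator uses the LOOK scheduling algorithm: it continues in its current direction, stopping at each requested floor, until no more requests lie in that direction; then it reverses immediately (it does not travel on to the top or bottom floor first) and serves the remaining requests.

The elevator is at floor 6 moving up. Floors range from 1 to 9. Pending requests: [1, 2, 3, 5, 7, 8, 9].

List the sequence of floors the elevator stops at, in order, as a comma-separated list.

Answer: 7, 8, 9, 5, 3, 2, 1

Derivation:
Current: 6, moving UP
Serve above first (ascending): [7, 8, 9]
Then reverse, serve below (descending): [5, 3, 2, 1]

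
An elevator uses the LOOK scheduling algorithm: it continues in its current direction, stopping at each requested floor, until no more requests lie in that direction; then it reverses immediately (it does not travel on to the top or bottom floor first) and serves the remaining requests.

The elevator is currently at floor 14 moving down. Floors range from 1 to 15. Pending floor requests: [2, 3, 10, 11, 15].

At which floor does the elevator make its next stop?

Answer: 11

Derivation:
Current floor: 14, direction: down
Requests above: [15]
Requests below: [2, 3, 10, 11]
Moving down and requests lie below → nearest below is max([2, 3, 10, 11]) = 11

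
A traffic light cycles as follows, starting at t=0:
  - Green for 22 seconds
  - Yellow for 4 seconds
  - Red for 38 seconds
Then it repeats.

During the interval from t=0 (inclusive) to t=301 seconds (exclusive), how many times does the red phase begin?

Cycle = 22+4+38 = 64s
red phase starts at t = k*64 + 26 for k=0,1,2,...
Need k*64+26 < 301 → k < 4.297
k ∈ {0, ..., 4} → 5 starts

Answer: 5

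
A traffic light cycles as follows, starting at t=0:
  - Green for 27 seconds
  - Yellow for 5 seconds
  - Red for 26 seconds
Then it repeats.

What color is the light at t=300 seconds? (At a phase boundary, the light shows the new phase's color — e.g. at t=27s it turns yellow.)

Cycle length = 27 + 5 + 26 = 58s
t = 300, phase_t = 300 mod 58 = 10
10 < 27 (green end) → GREEN

Answer: green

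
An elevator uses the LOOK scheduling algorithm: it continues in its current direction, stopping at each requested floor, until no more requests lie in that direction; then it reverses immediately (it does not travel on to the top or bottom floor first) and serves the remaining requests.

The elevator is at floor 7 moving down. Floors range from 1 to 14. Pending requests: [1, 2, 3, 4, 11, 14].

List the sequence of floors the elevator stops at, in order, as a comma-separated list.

Current: 7, moving DOWN
Serve below first (descending): [4, 3, 2, 1]
Then reverse, serve above (ascending): [11, 14]

Answer: 4, 3, 2, 1, 11, 14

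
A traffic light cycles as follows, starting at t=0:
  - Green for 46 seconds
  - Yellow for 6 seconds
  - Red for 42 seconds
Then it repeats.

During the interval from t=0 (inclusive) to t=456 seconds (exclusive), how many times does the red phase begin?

Answer: 5

Derivation:
Cycle = 46+6+42 = 94s
red phase starts at t = k*94 + 52 for k=0,1,2,...
Need k*94+52 < 456 → k < 4.298
k ∈ {0, ..., 4} → 5 starts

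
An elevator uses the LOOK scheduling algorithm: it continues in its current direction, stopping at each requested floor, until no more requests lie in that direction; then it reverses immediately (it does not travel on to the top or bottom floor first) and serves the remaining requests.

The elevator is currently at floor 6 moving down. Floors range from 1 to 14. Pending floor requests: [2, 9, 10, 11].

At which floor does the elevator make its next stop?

Current floor: 6, direction: down
Requests above: [9, 10, 11]
Requests below: [2]
Moving down and requests lie below → nearest below is max([2]) = 2

Answer: 2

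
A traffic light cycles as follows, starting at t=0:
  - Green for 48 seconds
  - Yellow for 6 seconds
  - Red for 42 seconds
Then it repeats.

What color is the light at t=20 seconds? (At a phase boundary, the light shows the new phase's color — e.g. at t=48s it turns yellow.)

Cycle length = 48 + 6 + 42 = 96s
t = 20, phase_t = 20 mod 96 = 20
20 < 48 (green end) → GREEN

Answer: green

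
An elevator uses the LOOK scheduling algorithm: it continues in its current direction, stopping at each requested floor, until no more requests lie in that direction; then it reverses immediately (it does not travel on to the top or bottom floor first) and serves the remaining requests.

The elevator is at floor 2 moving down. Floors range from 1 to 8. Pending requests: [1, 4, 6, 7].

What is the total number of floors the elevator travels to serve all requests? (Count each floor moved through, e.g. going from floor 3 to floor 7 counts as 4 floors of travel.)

Start at floor 2 moving down, LOOK stop order: [1, 4, 6, 7]
  2 → 1: |1-2| = 1, total = 1
  1 → 4: |4-1| = 3, total = 4
  4 → 6: |6-4| = 2, total = 6
  6 → 7: |7-6| = 1, total = 7

Answer: 7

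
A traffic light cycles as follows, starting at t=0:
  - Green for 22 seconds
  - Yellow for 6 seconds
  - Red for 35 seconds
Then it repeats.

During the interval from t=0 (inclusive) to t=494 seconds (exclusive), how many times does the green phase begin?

Cycle = 22+6+35 = 63s
green phase starts at t = k*63 + 0 for k=0,1,2,...
Need k*63+0 < 494 → k < 7.841
k ∈ {0, ..., 7} → 8 starts

Answer: 8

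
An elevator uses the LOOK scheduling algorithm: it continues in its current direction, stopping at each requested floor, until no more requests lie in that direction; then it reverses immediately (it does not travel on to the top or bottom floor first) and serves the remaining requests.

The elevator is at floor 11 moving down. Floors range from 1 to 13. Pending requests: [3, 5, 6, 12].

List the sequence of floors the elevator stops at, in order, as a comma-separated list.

Current: 11, moving DOWN
Serve below first (descending): [6, 5, 3]
Then reverse, serve above (ascending): [12]

Answer: 6, 5, 3, 12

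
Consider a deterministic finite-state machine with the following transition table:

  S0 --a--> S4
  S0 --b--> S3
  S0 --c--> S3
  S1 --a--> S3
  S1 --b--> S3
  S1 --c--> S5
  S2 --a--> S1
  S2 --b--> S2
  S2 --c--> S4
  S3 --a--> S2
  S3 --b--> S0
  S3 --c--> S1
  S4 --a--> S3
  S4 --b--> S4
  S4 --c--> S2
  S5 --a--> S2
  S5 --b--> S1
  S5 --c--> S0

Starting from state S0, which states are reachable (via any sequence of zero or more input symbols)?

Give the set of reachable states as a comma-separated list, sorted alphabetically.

BFS from S0:
  visit S0: S0--a-->S4 (new), S0--b-->S3 (new), S0--c-->S3 (seen)
  visit S4: S4--a-->S3 (seen), S4--b-->S4 (seen), S4--c-->S2 (new)
  visit S3: S3--a-->S2 (seen), S3--b-->S0 (seen), S3--c-->S1 (new)
  visit S2: S2--a-->S1 (seen), S2--b-->S2 (seen), S2--c-->S4 (seen)
  visit S1: S1--a-->S3 (seen), S1--b-->S3 (seen), S1--c-->S5 (new)
  visit S5: S5--a-->S2 (seen), S5--b-->S1 (seen), S5--c-->S0 (seen)

Answer: S0, S1, S2, S3, S4, S5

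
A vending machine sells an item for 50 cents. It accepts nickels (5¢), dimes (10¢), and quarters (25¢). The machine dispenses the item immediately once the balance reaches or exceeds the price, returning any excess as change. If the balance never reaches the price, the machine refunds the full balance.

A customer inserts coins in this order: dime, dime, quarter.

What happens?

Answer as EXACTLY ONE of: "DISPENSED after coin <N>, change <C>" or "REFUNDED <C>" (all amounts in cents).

Answer: REFUNDED 45

Derivation:
Price: 50¢
Coin 1 (dime, 10¢): balance = 10¢
Coin 2 (dime, 10¢): balance = 20¢
Coin 3 (quarter, 25¢): balance = 45¢
All coins inserted, balance 45¢ < price 50¢ → REFUND 45¢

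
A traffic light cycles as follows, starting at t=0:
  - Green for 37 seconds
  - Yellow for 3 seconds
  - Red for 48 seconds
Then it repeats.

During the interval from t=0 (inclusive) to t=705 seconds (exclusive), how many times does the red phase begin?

Answer: 8

Derivation:
Cycle = 37+3+48 = 88s
red phase starts at t = k*88 + 40 for k=0,1,2,...
Need k*88+40 < 705 → k < 7.557
k ∈ {0, ..., 7} → 8 starts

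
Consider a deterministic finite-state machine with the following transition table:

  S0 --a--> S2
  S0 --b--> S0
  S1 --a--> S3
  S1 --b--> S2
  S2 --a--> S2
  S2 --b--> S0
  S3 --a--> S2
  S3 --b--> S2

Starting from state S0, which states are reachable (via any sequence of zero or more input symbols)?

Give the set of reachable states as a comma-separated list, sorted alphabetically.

BFS from S0:
  visit S0: S0--a-->S2 (new), S0--b-->S0 (seen)
  visit S2: S2--a-->S2 (seen), S2--b-->S0 (seen)

Answer: S0, S2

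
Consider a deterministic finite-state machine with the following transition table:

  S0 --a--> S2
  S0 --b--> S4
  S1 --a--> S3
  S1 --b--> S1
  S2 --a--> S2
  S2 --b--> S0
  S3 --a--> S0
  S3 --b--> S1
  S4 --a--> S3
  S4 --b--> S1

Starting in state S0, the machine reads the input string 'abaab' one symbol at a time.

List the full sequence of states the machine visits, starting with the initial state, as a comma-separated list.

Start: S0
  read 'a': S0 --a--> S2
  read 'b': S2 --b--> S0
  read 'a': S0 --a--> S2
  read 'a': S2 --a--> S2
  read 'b': S2 --b--> S0

Answer: S0, S2, S0, S2, S2, S0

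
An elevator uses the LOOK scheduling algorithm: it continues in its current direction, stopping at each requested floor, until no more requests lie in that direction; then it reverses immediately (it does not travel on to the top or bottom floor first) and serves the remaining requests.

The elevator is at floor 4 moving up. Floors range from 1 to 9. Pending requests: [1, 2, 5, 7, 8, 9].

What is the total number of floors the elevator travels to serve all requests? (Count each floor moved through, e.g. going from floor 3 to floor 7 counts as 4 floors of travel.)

Start at floor 4 moving up, LOOK stop order: [5, 7, 8, 9, 2, 1]
  4 → 5: |5-4| = 1, total = 1
  5 → 7: |7-5| = 2, total = 3
  7 → 8: |8-7| = 1, total = 4
  8 → 9: |9-8| = 1, total = 5
  9 → 2: |2-9| = 7, total = 12
  2 → 1: |1-2| = 1, total = 13

Answer: 13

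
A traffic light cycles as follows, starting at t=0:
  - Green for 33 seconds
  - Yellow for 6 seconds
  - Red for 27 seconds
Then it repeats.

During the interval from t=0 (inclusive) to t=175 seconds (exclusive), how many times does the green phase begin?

Cycle = 33+6+27 = 66s
green phase starts at t = k*66 + 0 for k=0,1,2,...
Need k*66+0 < 175 → k < 2.652
k ∈ {0, ..., 2} → 3 starts

Answer: 3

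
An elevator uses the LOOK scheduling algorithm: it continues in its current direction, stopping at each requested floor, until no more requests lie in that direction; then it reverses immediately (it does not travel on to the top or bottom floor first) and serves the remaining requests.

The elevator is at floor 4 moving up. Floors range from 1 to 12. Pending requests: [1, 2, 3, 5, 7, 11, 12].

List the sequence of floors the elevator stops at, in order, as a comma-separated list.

Answer: 5, 7, 11, 12, 3, 2, 1

Derivation:
Current: 4, moving UP
Serve above first (ascending): [5, 7, 11, 12]
Then reverse, serve below (descending): [3, 2, 1]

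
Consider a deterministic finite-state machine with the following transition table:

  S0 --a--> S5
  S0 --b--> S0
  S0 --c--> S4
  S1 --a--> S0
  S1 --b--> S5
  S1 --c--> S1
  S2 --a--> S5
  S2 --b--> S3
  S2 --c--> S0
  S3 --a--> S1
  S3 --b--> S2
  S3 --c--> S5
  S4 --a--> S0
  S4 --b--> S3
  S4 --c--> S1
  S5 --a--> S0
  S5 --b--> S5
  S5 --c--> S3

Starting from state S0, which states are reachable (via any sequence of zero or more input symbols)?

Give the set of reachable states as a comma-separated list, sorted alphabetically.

Answer: S0, S1, S2, S3, S4, S5

Derivation:
BFS from S0:
  visit S0: S0--a-->S5 (new), S0--b-->S0 (seen), S0--c-->S4 (new)
  visit S5: S5--a-->S0 (seen), S5--b-->S5 (seen), S5--c-->S3 (new)
  visit S4: S4--a-->S0 (seen), S4--b-->S3 (seen), S4--c-->S1 (new)
  visit S3: S3--a-->S1 (seen), S3--b-->S2 (new), S3--c-->S5 (seen)
  visit S1: S1--a-->S0 (seen), S1--b-->S5 (seen), S1--c-->S1 (seen)
  visit S2: S2--a-->S5 (seen), S2--b-->S3 (seen), S2--c-->S0 (seen)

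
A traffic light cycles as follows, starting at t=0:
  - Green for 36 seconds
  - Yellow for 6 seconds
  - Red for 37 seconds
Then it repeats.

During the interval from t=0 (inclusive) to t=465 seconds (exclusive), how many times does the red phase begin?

Answer: 6

Derivation:
Cycle = 36+6+37 = 79s
red phase starts at t = k*79 + 42 for k=0,1,2,...
Need k*79+42 < 465 → k < 5.354
k ∈ {0, ..., 5} → 6 starts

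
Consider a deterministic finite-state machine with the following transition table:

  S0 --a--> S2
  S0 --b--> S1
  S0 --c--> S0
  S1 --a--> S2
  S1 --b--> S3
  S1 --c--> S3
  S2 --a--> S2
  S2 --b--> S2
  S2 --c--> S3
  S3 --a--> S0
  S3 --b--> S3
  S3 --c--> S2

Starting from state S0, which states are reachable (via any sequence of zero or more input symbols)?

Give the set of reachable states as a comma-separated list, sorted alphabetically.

Answer: S0, S1, S2, S3

Derivation:
BFS from S0:
  visit S0: S0--a-->S2 (new), S0--b-->S1 (new), S0--c-->S0 (seen)
  visit S2: S2--a-->S2 (seen), S2--b-->S2 (seen), S2--c-->S3 (new)
  visit S1: S1--a-->S2 (seen), S1--b-->S3 (seen), S1--c-->S3 (seen)
  visit S3: S3--a-->S0 (seen), S3--b-->S3 (seen), S3--c-->S2 (seen)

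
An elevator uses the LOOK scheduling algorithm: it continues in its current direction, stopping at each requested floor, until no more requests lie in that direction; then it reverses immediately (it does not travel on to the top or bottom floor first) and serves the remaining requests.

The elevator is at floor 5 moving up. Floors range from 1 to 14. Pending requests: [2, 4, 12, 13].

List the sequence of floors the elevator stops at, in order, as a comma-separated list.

Answer: 12, 13, 4, 2

Derivation:
Current: 5, moving UP
Serve above first (ascending): [12, 13]
Then reverse, serve below (descending): [4, 2]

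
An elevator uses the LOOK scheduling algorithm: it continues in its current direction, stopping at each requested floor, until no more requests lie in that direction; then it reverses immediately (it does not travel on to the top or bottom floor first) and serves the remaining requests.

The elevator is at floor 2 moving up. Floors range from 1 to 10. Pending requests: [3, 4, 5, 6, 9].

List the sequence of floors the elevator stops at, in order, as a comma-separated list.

Answer: 3, 4, 5, 6, 9

Derivation:
Current: 2, moving UP
Serve above first (ascending): [3, 4, 5, 6, 9]
Then reverse, serve below (descending): []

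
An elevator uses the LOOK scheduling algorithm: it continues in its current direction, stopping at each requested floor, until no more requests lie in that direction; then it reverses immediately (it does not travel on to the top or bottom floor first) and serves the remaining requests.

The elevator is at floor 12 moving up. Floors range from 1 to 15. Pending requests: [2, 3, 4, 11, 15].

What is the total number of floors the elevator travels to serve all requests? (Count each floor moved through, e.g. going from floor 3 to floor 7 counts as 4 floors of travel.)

Start at floor 12 moving up, LOOK stop order: [15, 11, 4, 3, 2]
  12 → 15: |15-12| = 3, total = 3
  15 → 11: |11-15| = 4, total = 7
  11 → 4: |4-11| = 7, total = 14
  4 → 3: |3-4| = 1, total = 15
  3 → 2: |2-3| = 1, total = 16

Answer: 16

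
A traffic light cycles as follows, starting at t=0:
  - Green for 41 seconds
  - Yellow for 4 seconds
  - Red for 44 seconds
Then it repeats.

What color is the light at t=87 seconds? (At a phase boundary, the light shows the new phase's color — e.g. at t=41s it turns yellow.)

Answer: red

Derivation:
Cycle length = 41 + 4 + 44 = 89s
t = 87, phase_t = 87 mod 89 = 87
87 >= 45 → RED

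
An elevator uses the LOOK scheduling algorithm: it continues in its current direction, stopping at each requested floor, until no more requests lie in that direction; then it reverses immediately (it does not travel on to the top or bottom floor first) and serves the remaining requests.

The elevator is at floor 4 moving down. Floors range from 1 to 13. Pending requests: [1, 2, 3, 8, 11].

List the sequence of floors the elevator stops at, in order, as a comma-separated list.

Current: 4, moving DOWN
Serve below first (descending): [3, 2, 1]
Then reverse, serve above (ascending): [8, 11]

Answer: 3, 2, 1, 8, 11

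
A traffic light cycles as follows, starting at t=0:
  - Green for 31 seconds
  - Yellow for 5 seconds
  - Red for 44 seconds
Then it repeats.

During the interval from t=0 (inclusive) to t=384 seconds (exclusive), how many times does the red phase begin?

Answer: 5

Derivation:
Cycle = 31+5+44 = 80s
red phase starts at t = k*80 + 36 for k=0,1,2,...
Need k*80+36 < 384 → k < 4.350
k ∈ {0, ..., 4} → 5 starts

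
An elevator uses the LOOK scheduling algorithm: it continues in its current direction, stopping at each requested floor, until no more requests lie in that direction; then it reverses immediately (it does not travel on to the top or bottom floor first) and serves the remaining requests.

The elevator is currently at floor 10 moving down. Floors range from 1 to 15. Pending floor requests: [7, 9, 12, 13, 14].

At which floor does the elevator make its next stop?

Answer: 9

Derivation:
Current floor: 10, direction: down
Requests above: [12, 13, 14]
Requests below: [7, 9]
Moving down and requests lie below → nearest below is max([7, 9]) = 9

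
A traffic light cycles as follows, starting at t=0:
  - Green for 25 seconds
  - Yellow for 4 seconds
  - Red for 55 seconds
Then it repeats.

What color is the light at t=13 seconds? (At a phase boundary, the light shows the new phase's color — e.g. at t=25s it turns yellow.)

Cycle length = 25 + 4 + 55 = 84s
t = 13, phase_t = 13 mod 84 = 13
13 < 25 (green end) → GREEN

Answer: green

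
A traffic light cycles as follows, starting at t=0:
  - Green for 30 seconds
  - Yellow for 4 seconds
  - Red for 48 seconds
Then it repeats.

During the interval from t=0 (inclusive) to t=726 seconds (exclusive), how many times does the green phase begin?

Answer: 9

Derivation:
Cycle = 30+4+48 = 82s
green phase starts at t = k*82 + 0 for k=0,1,2,...
Need k*82+0 < 726 → k < 8.854
k ∈ {0, ..., 8} → 9 starts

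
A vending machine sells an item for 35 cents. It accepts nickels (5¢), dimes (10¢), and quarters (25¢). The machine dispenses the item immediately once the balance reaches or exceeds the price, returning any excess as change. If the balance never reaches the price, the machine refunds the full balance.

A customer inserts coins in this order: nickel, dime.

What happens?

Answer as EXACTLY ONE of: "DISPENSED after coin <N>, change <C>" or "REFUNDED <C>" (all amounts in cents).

Answer: REFUNDED 15

Derivation:
Price: 35¢
Coin 1 (nickel, 5¢): balance = 5¢
Coin 2 (dime, 10¢): balance = 15¢
All coins inserted, balance 15¢ < price 35¢ → REFUND 15¢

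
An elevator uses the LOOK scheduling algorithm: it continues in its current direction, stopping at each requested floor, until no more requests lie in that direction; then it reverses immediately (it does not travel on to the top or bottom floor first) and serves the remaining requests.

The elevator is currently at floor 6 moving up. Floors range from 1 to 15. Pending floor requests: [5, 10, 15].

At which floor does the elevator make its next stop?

Current floor: 6, direction: up
Requests above: [10, 15]
Requests below: [5]
Moving up and requests lie above → nearest above is min([10, 15]) = 10

Answer: 10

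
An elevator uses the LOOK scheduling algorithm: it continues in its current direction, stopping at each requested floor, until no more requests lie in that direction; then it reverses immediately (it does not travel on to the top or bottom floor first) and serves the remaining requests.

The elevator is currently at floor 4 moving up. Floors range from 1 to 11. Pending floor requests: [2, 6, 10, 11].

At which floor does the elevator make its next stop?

Current floor: 4, direction: up
Requests above: [6, 10, 11]
Requests below: [2]
Moving up and requests lie above → nearest above is min([6, 10, 11]) = 6

Answer: 6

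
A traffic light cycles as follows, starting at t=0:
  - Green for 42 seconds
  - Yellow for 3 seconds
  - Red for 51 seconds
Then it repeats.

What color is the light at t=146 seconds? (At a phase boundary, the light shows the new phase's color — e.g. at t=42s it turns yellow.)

Answer: red

Derivation:
Cycle length = 42 + 3 + 51 = 96s
t = 146, phase_t = 146 mod 96 = 50
50 >= 45 → RED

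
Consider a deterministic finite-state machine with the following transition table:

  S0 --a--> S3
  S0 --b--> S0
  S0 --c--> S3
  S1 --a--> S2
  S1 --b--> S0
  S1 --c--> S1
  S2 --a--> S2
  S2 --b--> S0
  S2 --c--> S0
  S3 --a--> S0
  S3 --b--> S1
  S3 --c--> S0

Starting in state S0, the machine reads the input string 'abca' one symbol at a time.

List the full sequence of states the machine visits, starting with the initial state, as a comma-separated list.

Answer: S0, S3, S1, S1, S2

Derivation:
Start: S0
  read 'a': S0 --a--> S3
  read 'b': S3 --b--> S1
  read 'c': S1 --c--> S1
  read 'a': S1 --a--> S2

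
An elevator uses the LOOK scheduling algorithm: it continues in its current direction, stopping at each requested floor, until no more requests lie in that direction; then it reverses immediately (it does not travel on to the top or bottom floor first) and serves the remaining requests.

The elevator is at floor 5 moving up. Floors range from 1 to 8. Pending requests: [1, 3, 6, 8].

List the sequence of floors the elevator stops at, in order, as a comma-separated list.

Current: 5, moving UP
Serve above first (ascending): [6, 8]
Then reverse, serve below (descending): [3, 1]

Answer: 6, 8, 3, 1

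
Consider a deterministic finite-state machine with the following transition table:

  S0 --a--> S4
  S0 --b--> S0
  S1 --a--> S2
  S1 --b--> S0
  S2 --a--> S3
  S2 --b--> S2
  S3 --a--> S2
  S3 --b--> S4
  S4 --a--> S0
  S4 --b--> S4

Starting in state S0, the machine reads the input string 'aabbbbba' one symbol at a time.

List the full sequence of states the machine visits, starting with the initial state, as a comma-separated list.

Answer: S0, S4, S0, S0, S0, S0, S0, S0, S4

Derivation:
Start: S0
  read 'a': S0 --a--> S4
  read 'a': S4 --a--> S0
  read 'b': S0 --b--> S0
  read 'b': S0 --b--> S0
  read 'b': S0 --b--> S0
  read 'b': S0 --b--> S0
  read 'b': S0 --b--> S0
  read 'a': S0 --a--> S4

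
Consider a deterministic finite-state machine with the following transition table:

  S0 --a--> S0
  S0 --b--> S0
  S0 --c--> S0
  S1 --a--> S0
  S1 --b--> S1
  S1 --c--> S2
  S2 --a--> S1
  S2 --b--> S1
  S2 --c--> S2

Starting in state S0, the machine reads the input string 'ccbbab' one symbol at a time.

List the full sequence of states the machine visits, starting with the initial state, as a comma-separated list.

Start: S0
  read 'c': S0 --c--> S0
  read 'c': S0 --c--> S0
  read 'b': S0 --b--> S0
  read 'b': S0 --b--> S0
  read 'a': S0 --a--> S0
  read 'b': S0 --b--> S0

Answer: S0, S0, S0, S0, S0, S0, S0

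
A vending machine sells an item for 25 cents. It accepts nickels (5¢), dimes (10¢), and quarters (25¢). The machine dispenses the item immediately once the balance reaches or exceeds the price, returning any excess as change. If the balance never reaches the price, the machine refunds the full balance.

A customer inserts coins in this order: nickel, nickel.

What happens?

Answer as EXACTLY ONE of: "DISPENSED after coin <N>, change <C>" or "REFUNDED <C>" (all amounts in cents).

Answer: REFUNDED 10

Derivation:
Price: 25¢
Coin 1 (nickel, 5¢): balance = 5¢
Coin 2 (nickel, 5¢): balance = 10¢
All coins inserted, balance 10¢ < price 25¢ → REFUND 10¢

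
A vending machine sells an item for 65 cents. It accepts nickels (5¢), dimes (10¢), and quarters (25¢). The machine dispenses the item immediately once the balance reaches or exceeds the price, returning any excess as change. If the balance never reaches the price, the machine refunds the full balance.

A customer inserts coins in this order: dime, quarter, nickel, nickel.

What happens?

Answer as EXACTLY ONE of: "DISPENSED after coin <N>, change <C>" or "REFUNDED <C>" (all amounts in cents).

Price: 65¢
Coin 1 (dime, 10¢): balance = 10¢
Coin 2 (quarter, 25¢): balance = 35¢
Coin 3 (nickel, 5¢): balance = 40¢
Coin 4 (nickel, 5¢): balance = 45¢
All coins inserted, balance 45¢ < price 65¢ → REFUND 45¢

Answer: REFUNDED 45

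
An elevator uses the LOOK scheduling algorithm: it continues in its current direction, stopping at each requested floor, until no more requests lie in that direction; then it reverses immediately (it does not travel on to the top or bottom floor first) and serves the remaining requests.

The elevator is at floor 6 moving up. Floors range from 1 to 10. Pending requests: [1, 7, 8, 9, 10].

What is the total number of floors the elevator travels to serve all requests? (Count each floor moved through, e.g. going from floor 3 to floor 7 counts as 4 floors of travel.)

Answer: 13

Derivation:
Start at floor 6 moving up, LOOK stop order: [7, 8, 9, 10, 1]
  6 → 7: |7-6| = 1, total = 1
  7 → 8: |8-7| = 1, total = 2
  8 → 9: |9-8| = 1, total = 3
  9 → 10: |10-9| = 1, total = 4
  10 → 1: |1-10| = 9, total = 13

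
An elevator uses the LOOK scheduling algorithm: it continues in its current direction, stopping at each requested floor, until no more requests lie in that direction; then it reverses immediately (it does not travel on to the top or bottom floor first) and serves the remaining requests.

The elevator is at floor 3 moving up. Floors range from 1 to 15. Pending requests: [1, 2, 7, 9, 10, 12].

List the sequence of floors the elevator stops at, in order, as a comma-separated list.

Current: 3, moving UP
Serve above first (ascending): [7, 9, 10, 12]
Then reverse, serve below (descending): [2, 1]

Answer: 7, 9, 10, 12, 2, 1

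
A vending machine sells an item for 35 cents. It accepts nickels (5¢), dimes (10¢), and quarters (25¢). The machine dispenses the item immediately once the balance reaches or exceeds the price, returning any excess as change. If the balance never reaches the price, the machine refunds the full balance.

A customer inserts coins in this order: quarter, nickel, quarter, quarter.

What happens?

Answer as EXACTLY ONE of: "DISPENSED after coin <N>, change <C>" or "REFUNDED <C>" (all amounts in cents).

Answer: DISPENSED after coin 3, change 20

Derivation:
Price: 35¢
Coin 1 (quarter, 25¢): balance = 25¢
Coin 2 (nickel, 5¢): balance = 30¢
Coin 3 (quarter, 25¢): balance = 55¢
  → balance >= price → DISPENSE, change = 55 - 35 = 20¢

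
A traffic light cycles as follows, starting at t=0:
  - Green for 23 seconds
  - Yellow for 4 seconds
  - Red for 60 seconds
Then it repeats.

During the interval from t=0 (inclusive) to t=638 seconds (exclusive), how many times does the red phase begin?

Answer: 8

Derivation:
Cycle = 23+4+60 = 87s
red phase starts at t = k*87 + 27 for k=0,1,2,...
Need k*87+27 < 638 → k < 7.023
k ∈ {0, ..., 7} → 8 starts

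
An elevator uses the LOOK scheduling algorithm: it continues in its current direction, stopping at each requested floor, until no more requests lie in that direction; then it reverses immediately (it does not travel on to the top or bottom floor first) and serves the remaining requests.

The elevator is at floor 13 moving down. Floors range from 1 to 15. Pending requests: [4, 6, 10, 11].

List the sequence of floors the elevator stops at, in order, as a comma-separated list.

Answer: 11, 10, 6, 4

Derivation:
Current: 13, moving DOWN
Serve below first (descending): [11, 10, 6, 4]
Then reverse, serve above (ascending): []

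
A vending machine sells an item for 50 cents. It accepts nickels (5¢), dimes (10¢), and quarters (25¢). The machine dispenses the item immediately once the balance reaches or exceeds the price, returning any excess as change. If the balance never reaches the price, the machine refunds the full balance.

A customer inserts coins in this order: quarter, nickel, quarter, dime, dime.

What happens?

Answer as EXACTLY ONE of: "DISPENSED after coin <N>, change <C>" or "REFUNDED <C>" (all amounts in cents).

Answer: DISPENSED after coin 3, change 5

Derivation:
Price: 50¢
Coin 1 (quarter, 25¢): balance = 25¢
Coin 2 (nickel, 5¢): balance = 30¢
Coin 3 (quarter, 25¢): balance = 55¢
  → balance >= price → DISPENSE, change = 55 - 50 = 5¢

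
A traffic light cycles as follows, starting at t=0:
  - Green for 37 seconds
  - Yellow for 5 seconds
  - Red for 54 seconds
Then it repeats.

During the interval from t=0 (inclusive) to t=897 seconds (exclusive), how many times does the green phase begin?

Cycle = 37+5+54 = 96s
green phase starts at t = k*96 + 0 for k=0,1,2,...
Need k*96+0 < 897 → k < 9.344
k ∈ {0, ..., 9} → 10 starts

Answer: 10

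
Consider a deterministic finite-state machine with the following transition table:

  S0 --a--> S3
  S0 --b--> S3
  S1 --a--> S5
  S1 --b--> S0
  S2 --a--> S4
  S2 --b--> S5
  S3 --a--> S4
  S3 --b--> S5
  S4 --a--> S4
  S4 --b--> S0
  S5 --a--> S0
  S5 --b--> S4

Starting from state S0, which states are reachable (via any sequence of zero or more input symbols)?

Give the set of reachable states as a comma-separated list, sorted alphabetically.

Answer: S0, S3, S4, S5

Derivation:
BFS from S0:
  visit S0: S0--a-->S3 (new), S0--b-->S3 (seen)
  visit S3: S3--a-->S4 (new), S3--b-->S5 (new)
  visit S4: S4--a-->S4 (seen), S4--b-->S0 (seen)
  visit S5: S5--a-->S0 (seen), S5--b-->S4 (seen)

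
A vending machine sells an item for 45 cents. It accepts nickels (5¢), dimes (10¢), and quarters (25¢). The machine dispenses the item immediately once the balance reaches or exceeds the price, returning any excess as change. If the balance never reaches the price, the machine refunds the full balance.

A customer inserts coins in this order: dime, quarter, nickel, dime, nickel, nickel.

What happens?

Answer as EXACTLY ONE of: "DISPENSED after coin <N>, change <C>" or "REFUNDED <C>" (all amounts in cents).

Answer: DISPENSED after coin 4, change 5

Derivation:
Price: 45¢
Coin 1 (dime, 10¢): balance = 10¢
Coin 2 (quarter, 25¢): balance = 35¢
Coin 3 (nickel, 5¢): balance = 40¢
Coin 4 (dime, 10¢): balance = 50¢
  → balance >= price → DISPENSE, change = 50 - 45 = 5¢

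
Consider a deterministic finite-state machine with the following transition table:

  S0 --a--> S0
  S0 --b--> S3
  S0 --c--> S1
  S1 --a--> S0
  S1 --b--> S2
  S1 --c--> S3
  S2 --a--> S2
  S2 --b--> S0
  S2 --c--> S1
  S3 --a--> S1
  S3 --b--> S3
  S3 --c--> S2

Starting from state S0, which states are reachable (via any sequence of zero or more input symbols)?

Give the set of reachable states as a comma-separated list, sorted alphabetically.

BFS from S0:
  visit S0: S0--a-->S0 (seen), S0--b-->S3 (new), S0--c-->S1 (new)
  visit S3: S3--a-->S1 (seen), S3--b-->S3 (seen), S3--c-->S2 (new)
  visit S1: S1--a-->S0 (seen), S1--b-->S2 (seen), S1--c-->S3 (seen)
  visit S2: S2--a-->S2 (seen), S2--b-->S0 (seen), S2--c-->S1 (seen)

Answer: S0, S1, S2, S3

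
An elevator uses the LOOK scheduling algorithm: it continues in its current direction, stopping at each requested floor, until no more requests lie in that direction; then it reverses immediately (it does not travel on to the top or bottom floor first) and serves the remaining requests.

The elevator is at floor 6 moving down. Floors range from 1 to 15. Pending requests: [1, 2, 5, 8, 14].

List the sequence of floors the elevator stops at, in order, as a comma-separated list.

Current: 6, moving DOWN
Serve below first (descending): [5, 2, 1]
Then reverse, serve above (ascending): [8, 14]

Answer: 5, 2, 1, 8, 14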